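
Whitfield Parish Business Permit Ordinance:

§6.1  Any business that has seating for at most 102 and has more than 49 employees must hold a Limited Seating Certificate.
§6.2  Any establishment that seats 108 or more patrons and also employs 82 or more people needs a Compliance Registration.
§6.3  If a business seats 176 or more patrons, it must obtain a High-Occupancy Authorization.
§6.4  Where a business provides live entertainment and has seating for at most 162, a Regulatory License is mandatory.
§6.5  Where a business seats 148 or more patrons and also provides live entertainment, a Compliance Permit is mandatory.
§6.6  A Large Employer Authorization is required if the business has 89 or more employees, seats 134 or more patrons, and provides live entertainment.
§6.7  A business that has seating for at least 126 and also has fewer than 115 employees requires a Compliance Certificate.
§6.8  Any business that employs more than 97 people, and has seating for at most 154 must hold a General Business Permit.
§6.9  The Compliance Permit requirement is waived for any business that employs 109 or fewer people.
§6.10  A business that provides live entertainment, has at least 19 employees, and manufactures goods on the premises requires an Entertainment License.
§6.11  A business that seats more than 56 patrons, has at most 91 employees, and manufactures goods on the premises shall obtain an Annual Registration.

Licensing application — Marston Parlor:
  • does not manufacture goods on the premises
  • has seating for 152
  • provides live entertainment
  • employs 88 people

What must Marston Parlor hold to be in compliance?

§6.1 seating 152 > 102; employees 88 > 49 → Limited Seating Certificate not required.
§6.2 seating 152 ≥ 108; employees 88 ≥ 82 → Compliance Registration required.
§6.3 seating 152 < 176 → High-Occupancy Authorization not required.
§6.4 provides live entertainment; seating 152 ≤ 162 → Regulatory License required.
§6.5 seating 152 ≥ 148; provides live entertainment → Compliance Permit required.
§6.6 employees 88 < 89; seating 152 ≥ 134; provides live entertainment → Large Employer Authorization not required.
§6.7 seating 152 ≥ 126; employees 88 < 115 → Compliance Certificate required.
§6.8 employees 88 ≤ 97; seating 152 ≤ 154 → General Business Permit not required.
§6.9 employees 88 ≤ 109 → exempt from Compliance Permit.
§6.10 provides live entertainment; employees 88 ≥ 19; does not manufacture goods on the premises → Entertainment License not required.
§6.11 seating 152 > 56; employees 88 ≤ 91; does not manufacture goods on the premises → Annual Registration not required.

Compliance Certificate, Compliance Registration, Regulatory License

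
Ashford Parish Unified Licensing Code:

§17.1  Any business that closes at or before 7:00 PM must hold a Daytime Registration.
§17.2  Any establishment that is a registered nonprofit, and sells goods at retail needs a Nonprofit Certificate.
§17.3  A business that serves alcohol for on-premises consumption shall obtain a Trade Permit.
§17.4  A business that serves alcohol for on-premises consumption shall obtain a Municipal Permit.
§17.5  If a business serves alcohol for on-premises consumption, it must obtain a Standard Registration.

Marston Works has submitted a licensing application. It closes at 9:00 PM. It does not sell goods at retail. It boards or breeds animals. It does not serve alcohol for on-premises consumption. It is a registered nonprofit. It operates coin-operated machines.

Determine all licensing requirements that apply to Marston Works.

§17.1 closes 9:00 PM, after 7:00 PM → Daytime Registration not required.
§17.2 is a registered nonprofit; does not sell goods at retail → Nonprofit Certificate not required.
§17.3 does not serve alcohol for on-premises consumption → Trade Permit not required.
§17.4 does not serve alcohol for on-premises consumption → Municipal Permit not required.
§17.5 does not serve alcohol for on-premises consumption → Standard Registration not required.

None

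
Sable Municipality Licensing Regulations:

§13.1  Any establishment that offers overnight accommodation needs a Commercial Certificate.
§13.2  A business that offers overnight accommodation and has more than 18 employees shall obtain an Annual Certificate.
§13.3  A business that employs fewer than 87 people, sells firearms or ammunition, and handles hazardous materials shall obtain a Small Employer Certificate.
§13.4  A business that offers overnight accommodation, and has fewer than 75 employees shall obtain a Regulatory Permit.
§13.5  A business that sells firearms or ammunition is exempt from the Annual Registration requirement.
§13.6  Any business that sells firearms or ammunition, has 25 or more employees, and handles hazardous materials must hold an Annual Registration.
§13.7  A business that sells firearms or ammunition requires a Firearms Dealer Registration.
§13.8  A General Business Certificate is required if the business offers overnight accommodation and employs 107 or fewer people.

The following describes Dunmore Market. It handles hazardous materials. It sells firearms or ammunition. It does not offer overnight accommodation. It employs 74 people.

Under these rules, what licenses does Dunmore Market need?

§13.1 does not offer overnight accommodation → Commercial Certificate not required.
§13.2 does not offer overnight accommodation; employees 74 > 18 → Annual Certificate not required.
§13.3 employees 74 < 87; sells firearms or ammunition; handles hazardous materials → Small Employer Certificate required.
§13.4 does not offer overnight accommodation; employees 74 < 75 → Regulatory Permit not required.
§13.5 sells firearms or ammunition → exempt from Annual Registration.
§13.6 sells firearms or ammunition; employees 74 ≥ 25; handles hazardous materials → Annual Registration required.
§13.7 sells firearms or ammunition → Firearms Dealer Registration required.
§13.8 does not offer overnight accommodation; employees 74 ≤ 107 → General Business Certificate not required.

Firearms Dealer Registration, Small Employer Certificate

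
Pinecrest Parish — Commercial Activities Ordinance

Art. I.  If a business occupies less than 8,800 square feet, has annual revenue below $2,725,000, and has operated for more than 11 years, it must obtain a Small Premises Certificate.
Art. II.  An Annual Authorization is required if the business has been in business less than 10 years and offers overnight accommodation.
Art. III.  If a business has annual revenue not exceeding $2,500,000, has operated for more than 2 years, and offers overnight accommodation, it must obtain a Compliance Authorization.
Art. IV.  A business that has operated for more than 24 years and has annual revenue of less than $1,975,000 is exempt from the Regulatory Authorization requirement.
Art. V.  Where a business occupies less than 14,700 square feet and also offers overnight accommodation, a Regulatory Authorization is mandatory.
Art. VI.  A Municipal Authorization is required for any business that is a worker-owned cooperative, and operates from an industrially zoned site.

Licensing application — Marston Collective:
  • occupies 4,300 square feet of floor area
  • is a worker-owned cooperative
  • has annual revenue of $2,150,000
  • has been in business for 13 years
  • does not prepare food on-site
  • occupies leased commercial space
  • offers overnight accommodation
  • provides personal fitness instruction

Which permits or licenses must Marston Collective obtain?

Compliance Authorization, Regulatory Authorization, Small Premises Certificate

Art. I. floor area 4,300 square feet < 8,800 square feet; revenue $2,150,000 < $2,725,000; years in business 13 > 11 → Small Premises Certificate required.
Art. II. years in business 13 ≥ 10; offers overnight accommodation → Annual Authorization not required.
Art. III. revenue $2,150,000 ≤ $2,500,000; years in business 13 > 2; offers overnight accommodation → Compliance Authorization required.
Art. IV. years in business 13 ≤ 24; revenue $2,150,000 ≥ $1,975,000 → Regulatory Authorization exemption does not apply.
Art. V. floor area 4,300 square feet < 14,700 square feet; offers overnight accommodation → Regulatory Authorization required.
Art. VI. is a worker-owned cooperative; occupies leased commercial space (not: operates from an industrially zoned site) → Municipal Authorization not required.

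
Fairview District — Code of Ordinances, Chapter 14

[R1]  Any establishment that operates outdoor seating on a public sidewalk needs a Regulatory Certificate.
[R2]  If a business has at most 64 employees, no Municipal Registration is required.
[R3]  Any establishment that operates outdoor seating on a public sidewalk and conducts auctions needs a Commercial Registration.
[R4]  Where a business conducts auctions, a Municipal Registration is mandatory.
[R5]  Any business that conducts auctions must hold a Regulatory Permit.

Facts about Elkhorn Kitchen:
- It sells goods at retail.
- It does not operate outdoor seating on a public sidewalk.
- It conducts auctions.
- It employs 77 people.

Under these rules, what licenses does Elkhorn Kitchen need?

[R1] does not operate outdoor seating on a public sidewalk → Regulatory Certificate not required.
[R2] employees 77 > 64 → Municipal Registration exemption does not apply.
[R3] does not operate outdoor seating on a public sidewalk; conducts auctions → Commercial Registration not required.
[R4] conducts auctions → Municipal Registration required.
[R5] conducts auctions → Regulatory Permit required.

Municipal Registration, Regulatory Permit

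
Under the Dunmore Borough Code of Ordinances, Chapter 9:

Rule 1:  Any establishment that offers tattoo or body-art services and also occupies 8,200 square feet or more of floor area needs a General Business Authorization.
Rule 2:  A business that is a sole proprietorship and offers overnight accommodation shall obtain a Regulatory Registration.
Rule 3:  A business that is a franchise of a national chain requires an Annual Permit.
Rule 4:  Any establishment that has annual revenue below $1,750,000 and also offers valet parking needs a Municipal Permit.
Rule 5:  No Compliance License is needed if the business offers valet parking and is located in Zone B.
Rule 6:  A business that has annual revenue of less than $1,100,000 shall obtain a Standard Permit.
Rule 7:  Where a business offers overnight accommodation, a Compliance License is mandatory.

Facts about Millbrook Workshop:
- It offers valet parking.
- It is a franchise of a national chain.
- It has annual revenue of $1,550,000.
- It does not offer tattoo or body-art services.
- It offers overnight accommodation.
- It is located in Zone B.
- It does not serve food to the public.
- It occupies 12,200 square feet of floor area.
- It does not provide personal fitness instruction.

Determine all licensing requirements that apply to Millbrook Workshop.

Annual Permit, Municipal Permit

Rule 1: does not offer tattoo or body-art services; floor area 12,200 square feet ≥ 8,200 square feet → General Business Authorization not required.
Rule 2: is a franchise of a national chain (not: is a sole proprietorship); offers overnight accommodation → Regulatory Registration not required.
Rule 3: is a franchise of a national chain → Annual Permit required.
Rule 4: revenue $1,550,000 < $1,750,000; offers valet parking → Municipal Permit required.
Rule 5: offers valet parking; is located in Zone B → exempt from Compliance License.
Rule 6: revenue $1,550,000 ≥ $1,100,000 → Standard Permit not required.
Rule 7: offers overnight accommodation → Compliance License required.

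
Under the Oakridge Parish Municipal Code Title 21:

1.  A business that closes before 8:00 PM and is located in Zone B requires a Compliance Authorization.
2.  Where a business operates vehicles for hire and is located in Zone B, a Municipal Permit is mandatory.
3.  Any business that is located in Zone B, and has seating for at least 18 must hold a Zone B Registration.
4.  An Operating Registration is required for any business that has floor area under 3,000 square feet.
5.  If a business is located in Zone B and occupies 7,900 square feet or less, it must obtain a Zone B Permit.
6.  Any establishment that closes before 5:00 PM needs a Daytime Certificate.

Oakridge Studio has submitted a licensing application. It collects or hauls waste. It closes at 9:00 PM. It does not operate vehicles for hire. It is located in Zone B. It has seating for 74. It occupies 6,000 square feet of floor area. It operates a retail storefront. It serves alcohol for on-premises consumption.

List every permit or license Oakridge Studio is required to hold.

Zone B Permit, Zone B Registration

1. closes 9:00 PM, after 8:00 PM; is located in Zone B → Compliance Authorization not required.
2. does not operate vehicles for hire; is located in Zone B → Municipal Permit not required.
3. is located in Zone B; seating 74 ≥ 18 → Zone B Registration required.
4. floor area 6,000 square feet ≥ 3,000 square feet → Operating Registration not required.
5. is located in Zone B; floor area 6,000 square feet ≤ 7,900 square feet → Zone B Permit required.
6. closes 9:00 PM, after 5:00 PM → Daytime Certificate not required.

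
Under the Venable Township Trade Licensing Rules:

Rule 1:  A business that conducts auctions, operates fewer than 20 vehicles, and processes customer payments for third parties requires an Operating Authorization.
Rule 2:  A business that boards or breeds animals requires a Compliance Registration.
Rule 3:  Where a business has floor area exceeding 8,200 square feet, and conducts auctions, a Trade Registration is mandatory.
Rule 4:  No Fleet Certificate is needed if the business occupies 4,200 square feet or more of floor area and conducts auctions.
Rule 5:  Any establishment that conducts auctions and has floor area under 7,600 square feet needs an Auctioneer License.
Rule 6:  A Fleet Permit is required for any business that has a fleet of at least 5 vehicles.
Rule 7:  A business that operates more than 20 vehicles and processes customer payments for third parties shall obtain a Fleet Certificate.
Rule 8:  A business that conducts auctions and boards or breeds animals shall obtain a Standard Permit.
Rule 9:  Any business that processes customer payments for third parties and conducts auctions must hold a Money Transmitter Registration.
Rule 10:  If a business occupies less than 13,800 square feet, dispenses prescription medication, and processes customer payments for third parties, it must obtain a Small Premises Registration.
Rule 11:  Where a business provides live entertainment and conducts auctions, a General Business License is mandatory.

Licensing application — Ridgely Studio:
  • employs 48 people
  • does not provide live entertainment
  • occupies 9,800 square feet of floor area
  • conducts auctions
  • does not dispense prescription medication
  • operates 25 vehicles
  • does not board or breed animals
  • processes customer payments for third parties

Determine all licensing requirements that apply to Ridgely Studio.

Fleet Permit, Money Transmitter Registration, Trade Registration

Rule 1: conducts auctions; vehicles 25 ≥ 20; processes customer payments for third parties → Operating Authorization not required.
Rule 2: does not board or breed animals → Compliance Registration not required.
Rule 3: floor area 9,800 square feet > 8,200 square feet; conducts auctions → Trade Registration required.
Rule 4: floor area 9,800 square feet ≥ 4,200 square feet; conducts auctions → exempt from Fleet Certificate.
Rule 5: conducts auctions; floor area 9,800 square feet ≥ 7,600 square feet → Auctioneer License not required.
Rule 6: vehicles 25 ≥ 5 → Fleet Permit required.
Rule 7: vehicles 25 > 20; processes customer payments for third parties → Fleet Certificate required.
Rule 8: conducts auctions; does not board or breed animals → Standard Permit not required.
Rule 9: processes customer payments for third parties; conducts auctions → Money Transmitter Registration required.
Rule 10: floor area 9,800 square feet < 13,800 square feet; does not dispense prescription medication; processes customer payments for third parties → Small Premises Registration not required.
Rule 11: does not provide live entertainment; conducts auctions → General Business License not required.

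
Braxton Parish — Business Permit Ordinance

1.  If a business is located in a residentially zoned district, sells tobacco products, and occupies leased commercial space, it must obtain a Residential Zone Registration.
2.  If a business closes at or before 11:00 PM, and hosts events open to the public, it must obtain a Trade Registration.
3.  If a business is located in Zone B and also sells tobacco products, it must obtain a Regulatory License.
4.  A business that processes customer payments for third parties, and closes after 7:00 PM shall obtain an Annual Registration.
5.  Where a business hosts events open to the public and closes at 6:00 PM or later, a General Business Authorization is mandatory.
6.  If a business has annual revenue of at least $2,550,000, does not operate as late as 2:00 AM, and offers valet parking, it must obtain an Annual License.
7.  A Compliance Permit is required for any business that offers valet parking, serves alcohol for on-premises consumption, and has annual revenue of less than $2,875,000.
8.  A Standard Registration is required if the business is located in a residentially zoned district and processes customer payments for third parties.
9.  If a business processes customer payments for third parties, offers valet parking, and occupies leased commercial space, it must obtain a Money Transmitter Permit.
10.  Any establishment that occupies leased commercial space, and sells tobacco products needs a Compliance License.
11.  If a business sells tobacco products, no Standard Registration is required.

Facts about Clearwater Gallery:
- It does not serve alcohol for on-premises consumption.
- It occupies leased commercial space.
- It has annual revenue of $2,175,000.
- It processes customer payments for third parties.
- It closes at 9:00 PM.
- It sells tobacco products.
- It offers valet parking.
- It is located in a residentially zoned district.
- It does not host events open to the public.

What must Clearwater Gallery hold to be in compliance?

1. is located in a residentially zoned district; sells tobacco products; occupies leased commercial space → Residential Zone Registration required.
2. closes 9:00 PM, at/before 11:00 PM; does not host events open to the public → Trade Registration not required.
3. is located in a residentially zoned district (not: is located in Zone B); sells tobacco products → Regulatory License not required.
4. processes customer payments for third parties; closes 9:00 PM, after 7:00 PM → Annual Registration required.
5. does not host events open to the public; closes 9:00 PM, after 6:00 PM → General Business Authorization not required.
6. revenue $2,175,000 < $2,550,000; closes 9:00 PM, at/before 2:00 AM; offers valet parking → Annual License not required.
7. offers valet parking; does not serve alcohol for on-premises consumption; revenue $2,175,000 < $2,875,000 → Compliance Permit not required.
8. is located in a residentially zoned district; processes customer payments for third parties → Standard Registration required.
9. processes customer payments for third parties; offers valet parking; occupies leased commercial space → Money Transmitter Permit required.
10. occupies leased commercial space; sells tobacco products → Compliance License required.
11. sells tobacco products → exempt from Standard Registration.

Annual Registration, Compliance License, Money Transmitter Permit, Residential Zone Registration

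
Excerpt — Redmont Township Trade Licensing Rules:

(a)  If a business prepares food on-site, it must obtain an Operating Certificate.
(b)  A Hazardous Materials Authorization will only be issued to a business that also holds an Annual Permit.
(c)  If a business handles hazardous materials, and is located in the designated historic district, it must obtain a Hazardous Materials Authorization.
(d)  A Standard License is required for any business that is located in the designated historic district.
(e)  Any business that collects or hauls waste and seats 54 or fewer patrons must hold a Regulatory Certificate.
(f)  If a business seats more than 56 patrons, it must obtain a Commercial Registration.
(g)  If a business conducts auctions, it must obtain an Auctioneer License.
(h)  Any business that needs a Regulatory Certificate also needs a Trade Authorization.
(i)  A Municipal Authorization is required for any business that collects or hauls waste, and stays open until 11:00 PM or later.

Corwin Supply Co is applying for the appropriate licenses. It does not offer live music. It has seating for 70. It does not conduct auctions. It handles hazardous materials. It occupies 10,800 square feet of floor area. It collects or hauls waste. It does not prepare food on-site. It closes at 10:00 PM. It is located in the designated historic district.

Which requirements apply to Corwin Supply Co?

(a) does not prepare food on-site → Operating Certificate not required.
(b) Hazardous Materials Authorization is required → Annual Permit also required.
(c) handles hazardous materials; is located in the designated historic district → Hazardous Materials Authorization required.
(d) is located in the designated historic district → Standard License required.
(e) collects or hauls waste; seating 70 > 54 → Regulatory Certificate not required.
(f) seating 70 > 56 → Commercial Registration required.
(g) does not conduct auctions → Auctioneer License not required.
(h) Regulatory Certificate is not required → no effect.
(i) collects or hauls waste; closes 10:00 PM, at/before 11:00 PM → Municipal Authorization not required.

Annual Permit, Commercial Registration, Hazardous Materials Authorization, Standard License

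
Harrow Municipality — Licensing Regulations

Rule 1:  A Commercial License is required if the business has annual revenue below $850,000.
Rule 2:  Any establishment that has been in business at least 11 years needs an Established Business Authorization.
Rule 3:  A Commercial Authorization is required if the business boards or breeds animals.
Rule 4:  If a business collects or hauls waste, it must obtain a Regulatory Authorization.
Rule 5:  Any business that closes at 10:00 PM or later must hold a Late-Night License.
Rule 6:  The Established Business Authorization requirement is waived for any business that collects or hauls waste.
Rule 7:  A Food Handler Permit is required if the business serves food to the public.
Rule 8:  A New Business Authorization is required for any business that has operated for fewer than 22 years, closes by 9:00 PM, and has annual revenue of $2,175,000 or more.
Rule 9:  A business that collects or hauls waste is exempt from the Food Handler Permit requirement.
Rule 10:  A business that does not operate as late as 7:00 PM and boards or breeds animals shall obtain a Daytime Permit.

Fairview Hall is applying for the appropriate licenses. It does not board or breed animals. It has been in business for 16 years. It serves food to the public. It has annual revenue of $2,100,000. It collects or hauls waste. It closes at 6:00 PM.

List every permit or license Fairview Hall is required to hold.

Regulatory Authorization

Rule 1: revenue $2,100,000 ≥ $850,000 → Commercial License not required.
Rule 2: years in business 16 ≥ 11 → Established Business Authorization required.
Rule 3: does not board or breed animals → Commercial Authorization not required.
Rule 4: collects or hauls waste → Regulatory Authorization required.
Rule 5: closes 6:00 PM, at/before 10:00 PM → Late-Night License not required.
Rule 6: collects or hauls waste → exempt from Established Business Authorization.
Rule 7: serves food to the public → Food Handler Permit required.
Rule 8: years in business 16 < 22; closes 6:00 PM, at/before 9:00 PM; revenue $2,100,000 < $2,175,000 → New Business Authorization not required.
Rule 9: collects or hauls waste → exempt from Food Handler Permit.
Rule 10: closes 6:00 PM, at/before 7:00 PM; does not board or breed animals → Daytime Permit not required.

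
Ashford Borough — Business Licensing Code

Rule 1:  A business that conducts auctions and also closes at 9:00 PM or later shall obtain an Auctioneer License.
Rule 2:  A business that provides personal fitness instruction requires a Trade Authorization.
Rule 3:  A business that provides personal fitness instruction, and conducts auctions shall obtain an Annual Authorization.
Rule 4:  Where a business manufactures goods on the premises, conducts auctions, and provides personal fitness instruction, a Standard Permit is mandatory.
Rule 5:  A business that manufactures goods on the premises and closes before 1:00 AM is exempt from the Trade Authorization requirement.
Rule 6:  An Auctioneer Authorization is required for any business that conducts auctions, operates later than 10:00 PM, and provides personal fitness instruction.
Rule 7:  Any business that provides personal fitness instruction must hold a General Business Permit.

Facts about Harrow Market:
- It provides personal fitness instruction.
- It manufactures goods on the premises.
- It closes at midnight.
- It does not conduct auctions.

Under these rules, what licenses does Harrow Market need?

Rule 1: does not conduct auctions; closes midnight, after 9:00 PM → Auctioneer License not required.
Rule 2: provides personal fitness instruction → Trade Authorization required.
Rule 3: provides personal fitness instruction; does not conduct auctions → Annual Authorization not required.
Rule 4: manufactures goods on the premises; does not conduct auctions; provides personal fitness instruction → Standard Permit not required.
Rule 5: manufactures goods on the premises; closes midnight, at/before 1:00 AM → exempt from Trade Authorization.
Rule 6: does not conduct auctions; closes midnight, after 10:00 PM; provides personal fitness instruction → Auctioneer Authorization not required.
Rule 7: provides personal fitness instruction → General Business Permit required.

General Business Permit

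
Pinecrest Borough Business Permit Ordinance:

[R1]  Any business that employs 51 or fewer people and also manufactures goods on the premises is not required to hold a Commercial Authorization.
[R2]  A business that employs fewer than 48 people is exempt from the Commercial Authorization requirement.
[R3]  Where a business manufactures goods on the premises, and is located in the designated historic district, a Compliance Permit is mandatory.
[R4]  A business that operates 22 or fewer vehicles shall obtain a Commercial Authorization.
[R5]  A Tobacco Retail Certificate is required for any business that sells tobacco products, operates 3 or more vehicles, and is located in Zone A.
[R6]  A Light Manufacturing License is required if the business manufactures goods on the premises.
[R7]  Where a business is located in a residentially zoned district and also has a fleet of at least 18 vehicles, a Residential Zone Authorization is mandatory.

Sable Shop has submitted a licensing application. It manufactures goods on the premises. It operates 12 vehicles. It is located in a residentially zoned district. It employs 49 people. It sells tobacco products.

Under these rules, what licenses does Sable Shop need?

[R1] employees 49 ≤ 51; manufactures goods on the premises → exempt from Commercial Authorization.
[R2] employees 49 ≥ 48 → Commercial Authorization exemption does not apply.
[R3] manufactures goods on the premises; is located in a residentially zoned district (not: is located in the designated historic district) → Compliance Permit not required.
[R4] vehicles 12 ≤ 22 → Commercial Authorization required.
[R5] sells tobacco products; vehicles 12 ≥ 3; is located in a residentially zoned district (not: is located in Zone A) → Tobacco Retail Certificate not required.
[R6] manufactures goods on the premises → Light Manufacturing License required.
[R7] is located in a residentially zoned district; vehicles 12 < 18 → Residential Zone Authorization not required.

Light Manufacturing License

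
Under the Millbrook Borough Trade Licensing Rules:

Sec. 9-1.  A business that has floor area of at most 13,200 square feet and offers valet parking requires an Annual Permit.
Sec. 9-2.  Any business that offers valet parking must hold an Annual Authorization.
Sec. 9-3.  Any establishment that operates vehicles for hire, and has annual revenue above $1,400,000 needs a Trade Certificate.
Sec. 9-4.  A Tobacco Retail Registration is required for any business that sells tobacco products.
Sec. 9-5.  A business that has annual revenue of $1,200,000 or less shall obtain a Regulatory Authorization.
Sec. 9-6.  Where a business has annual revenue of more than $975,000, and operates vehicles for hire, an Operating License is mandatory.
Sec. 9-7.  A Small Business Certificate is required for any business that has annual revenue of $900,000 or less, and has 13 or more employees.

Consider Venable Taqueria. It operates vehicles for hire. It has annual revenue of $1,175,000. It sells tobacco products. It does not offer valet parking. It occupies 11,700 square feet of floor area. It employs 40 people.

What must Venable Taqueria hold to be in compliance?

Operating License, Regulatory Authorization, Tobacco Retail Registration

Sec. 9-1. floor area 11,700 square feet ≤ 13,200 square feet; does not offer valet parking → Annual Permit not required.
Sec. 9-2. does not offer valet parking → Annual Authorization not required.
Sec. 9-3. operates vehicles for hire; revenue $1,175,000 ≤ $1,400,000 → Trade Certificate not required.
Sec. 9-4. sells tobacco products → Tobacco Retail Registration required.
Sec. 9-5. revenue $1,175,000 ≤ $1,200,000 → Regulatory Authorization required.
Sec. 9-6. revenue $1,175,000 > $975,000; operates vehicles for hire → Operating License required.
Sec. 9-7. revenue $1,175,000 > $900,000; employees 40 ≥ 13 → Small Business Certificate not required.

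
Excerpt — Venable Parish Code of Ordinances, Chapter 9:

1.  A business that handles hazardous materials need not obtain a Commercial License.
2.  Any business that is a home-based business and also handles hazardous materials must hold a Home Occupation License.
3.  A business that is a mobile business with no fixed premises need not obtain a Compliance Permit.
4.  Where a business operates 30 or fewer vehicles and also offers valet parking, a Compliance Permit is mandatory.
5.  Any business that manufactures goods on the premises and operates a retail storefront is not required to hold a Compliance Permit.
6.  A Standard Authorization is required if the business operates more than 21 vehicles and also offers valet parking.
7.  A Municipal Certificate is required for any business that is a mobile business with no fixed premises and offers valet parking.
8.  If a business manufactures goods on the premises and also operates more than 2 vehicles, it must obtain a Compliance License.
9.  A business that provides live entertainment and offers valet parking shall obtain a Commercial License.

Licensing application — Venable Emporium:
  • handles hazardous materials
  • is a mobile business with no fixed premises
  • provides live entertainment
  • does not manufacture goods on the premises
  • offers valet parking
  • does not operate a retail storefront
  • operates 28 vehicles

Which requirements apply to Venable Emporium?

1. handles hazardous materials → exempt from Commercial License.
2. is a mobile business with no fixed premises (not: is a home-based business); handles hazardous materials → Home Occupation License not required.
3. is a mobile business with no fixed premises → exempt from Compliance Permit.
4. vehicles 28 ≤ 30; offers valet parking → Compliance Permit required.
5. does not manufacture goods on the premises; does not operate a retail storefront → Compliance Permit exemption does not apply.
6. vehicles 28 > 21; offers valet parking → Standard Authorization required.
7. is a mobile business with no fixed premises; offers valet parking → Municipal Certificate required.
8. does not manufacture goods on the premises; vehicles 28 > 2 → Compliance License not required.
9. provides live entertainment; offers valet parking → Commercial License required.

Municipal Certificate, Standard Authorization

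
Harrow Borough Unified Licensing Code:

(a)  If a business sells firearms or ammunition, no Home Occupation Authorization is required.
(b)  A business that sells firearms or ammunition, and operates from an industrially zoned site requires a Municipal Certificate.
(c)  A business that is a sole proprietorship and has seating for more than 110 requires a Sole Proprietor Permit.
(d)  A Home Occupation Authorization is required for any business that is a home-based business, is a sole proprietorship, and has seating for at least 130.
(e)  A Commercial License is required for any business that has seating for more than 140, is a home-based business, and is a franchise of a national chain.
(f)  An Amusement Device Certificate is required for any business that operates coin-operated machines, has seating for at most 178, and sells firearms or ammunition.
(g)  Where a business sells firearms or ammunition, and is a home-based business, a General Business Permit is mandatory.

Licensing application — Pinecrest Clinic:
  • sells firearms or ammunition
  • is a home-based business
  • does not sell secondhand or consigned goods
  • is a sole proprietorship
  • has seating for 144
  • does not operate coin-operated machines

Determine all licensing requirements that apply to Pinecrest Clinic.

General Business Permit, Sole Proprietor Permit

(a) sells firearms or ammunition → exempt from Home Occupation Authorization.
(b) sells firearms or ammunition; is a home-based business (not: operates from an industrially zoned site) → Municipal Certificate not required.
(c) is a sole proprietorship; seating 144 > 110 → Sole Proprietor Permit required.
(d) is a home-based business; is a sole proprietorship; seating 144 ≥ 130 → Home Occupation Authorization required.
(e) seating 144 > 140; is a home-based business; is a sole proprietorship (not: is a franchise of a national chain) → Commercial License not required.
(f) does not operate coin-operated machines; seating 144 ≤ 178; sells firearms or ammunition → Amusement Device Certificate not required.
(g) sells firearms or ammunition; is a home-based business → General Business Permit required.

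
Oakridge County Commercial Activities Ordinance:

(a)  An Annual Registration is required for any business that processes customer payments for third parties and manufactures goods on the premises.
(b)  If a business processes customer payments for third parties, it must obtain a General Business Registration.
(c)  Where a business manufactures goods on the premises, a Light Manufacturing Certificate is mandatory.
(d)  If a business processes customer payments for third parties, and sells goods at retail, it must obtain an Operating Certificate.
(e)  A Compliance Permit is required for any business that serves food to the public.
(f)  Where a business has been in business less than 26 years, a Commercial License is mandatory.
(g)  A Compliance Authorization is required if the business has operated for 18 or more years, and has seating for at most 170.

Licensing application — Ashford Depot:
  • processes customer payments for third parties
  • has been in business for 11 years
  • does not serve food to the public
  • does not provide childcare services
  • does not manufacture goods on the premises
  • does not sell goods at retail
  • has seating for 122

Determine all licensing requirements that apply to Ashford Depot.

(a) processes customer payments for third parties; does not manufacture goods on the premises → Annual Registration not required.
(b) processes customer payments for third parties → General Business Registration required.
(c) does not manufacture goods on the premises → Light Manufacturing Certificate not required.
(d) processes customer payments for third parties; does not sell goods at retail → Operating Certificate not required.
(e) does not serve food to the public → Compliance Permit not required.
(f) years in business 11 < 26 → Commercial License required.
(g) years in business 11 < 18; seating 122 ≤ 170 → Compliance Authorization not required.

Commercial License, General Business Registration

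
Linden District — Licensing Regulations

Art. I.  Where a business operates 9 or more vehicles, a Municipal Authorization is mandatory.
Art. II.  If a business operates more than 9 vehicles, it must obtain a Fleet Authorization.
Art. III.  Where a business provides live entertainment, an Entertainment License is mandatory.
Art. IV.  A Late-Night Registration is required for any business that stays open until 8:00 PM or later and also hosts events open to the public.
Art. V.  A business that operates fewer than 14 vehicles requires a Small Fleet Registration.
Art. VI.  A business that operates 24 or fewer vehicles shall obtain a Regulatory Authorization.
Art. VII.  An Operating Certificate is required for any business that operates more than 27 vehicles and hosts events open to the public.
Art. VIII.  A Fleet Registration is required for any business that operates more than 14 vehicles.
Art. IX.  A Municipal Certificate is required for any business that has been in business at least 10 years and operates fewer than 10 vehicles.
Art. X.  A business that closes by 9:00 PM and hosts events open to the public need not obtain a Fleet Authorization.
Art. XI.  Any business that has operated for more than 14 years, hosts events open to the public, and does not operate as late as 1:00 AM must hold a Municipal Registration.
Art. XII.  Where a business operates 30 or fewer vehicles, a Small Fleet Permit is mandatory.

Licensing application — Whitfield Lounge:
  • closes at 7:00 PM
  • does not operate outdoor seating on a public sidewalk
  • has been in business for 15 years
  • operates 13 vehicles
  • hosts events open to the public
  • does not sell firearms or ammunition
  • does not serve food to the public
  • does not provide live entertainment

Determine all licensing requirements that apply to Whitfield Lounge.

Art. I. vehicles 13 ≥ 9 → Municipal Authorization required.
Art. II. vehicles 13 > 9 → Fleet Authorization required.
Art. III. does not provide live entertainment → Entertainment License not required.
Art. IV. closes 7:00 PM, at/before 8:00 PM; hosts events open to the public → Late-Night Registration not required.
Art. V. vehicles 13 < 14 → Small Fleet Registration required.
Art. VI. vehicles 13 ≤ 24 → Regulatory Authorization required.
Art. VII. vehicles 13 ≤ 27; hosts events open to the public → Operating Certificate not required.
Art. VIII. vehicles 13 ≤ 14 → Fleet Registration not required.
Art. IX. years in business 15 ≥ 10; vehicles 13 ≥ 10 → Municipal Certificate not required.
Art. X. closes 7:00 PM, at/before 9:00 PM; hosts events open to the public → exempt from Fleet Authorization.
Art. XI. years in business 15 > 14; hosts events open to the public; closes 7:00 PM, at/before 1:00 AM → Municipal Registration required.
Art. XII. vehicles 13 ≤ 30 → Small Fleet Permit required.

Municipal Authorization, Municipal Registration, Regulatory Authorization, Small Fleet Permit, Small Fleet Registration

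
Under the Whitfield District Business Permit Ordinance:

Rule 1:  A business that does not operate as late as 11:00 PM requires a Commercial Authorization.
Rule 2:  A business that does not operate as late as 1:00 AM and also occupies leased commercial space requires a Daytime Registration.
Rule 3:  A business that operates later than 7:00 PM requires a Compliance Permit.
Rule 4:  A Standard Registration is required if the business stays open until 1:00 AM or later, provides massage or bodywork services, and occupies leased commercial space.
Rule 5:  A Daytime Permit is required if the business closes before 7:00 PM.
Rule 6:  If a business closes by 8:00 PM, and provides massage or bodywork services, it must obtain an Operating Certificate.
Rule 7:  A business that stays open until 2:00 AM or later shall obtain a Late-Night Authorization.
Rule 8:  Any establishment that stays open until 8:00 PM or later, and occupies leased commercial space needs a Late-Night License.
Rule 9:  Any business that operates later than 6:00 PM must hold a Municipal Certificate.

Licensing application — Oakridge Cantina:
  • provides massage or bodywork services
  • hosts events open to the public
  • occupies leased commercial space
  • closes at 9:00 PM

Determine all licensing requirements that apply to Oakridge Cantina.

Commercial Authorization, Compliance Permit, Daytime Registration, Late-Night License, Municipal Certificate

Rule 1: closes 9:00 PM, at/before 11:00 PM → Commercial Authorization required.
Rule 2: closes 9:00 PM, at/before 1:00 AM; occupies leased commercial space → Daytime Registration required.
Rule 3: closes 9:00 PM, after 7:00 PM → Compliance Permit required.
Rule 4: closes 9:00 PM, at/before 1:00 AM; provides massage or bodywork services; occupies leased commercial space → Standard Registration not required.
Rule 5: closes 9:00 PM, after 7:00 PM → Daytime Permit not required.
Rule 6: closes 9:00 PM, after 8:00 PM; provides massage or bodywork services → Operating Certificate not required.
Rule 7: closes 9:00 PM, at/before 2:00 AM → Late-Night Authorization not required.
Rule 8: closes 9:00 PM, after 8:00 PM; occupies leased commercial space → Late-Night License required.
Rule 9: closes 9:00 PM, after 6:00 PM → Municipal Certificate required.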